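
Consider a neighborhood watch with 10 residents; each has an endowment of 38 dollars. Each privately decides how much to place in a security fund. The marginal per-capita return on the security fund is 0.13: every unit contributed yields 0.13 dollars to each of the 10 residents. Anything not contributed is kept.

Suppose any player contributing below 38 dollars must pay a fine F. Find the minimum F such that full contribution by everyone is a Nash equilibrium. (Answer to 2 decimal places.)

33.06 dollars

Given the others contribute fully, the best deviation is to contribute 0 (any partial contribution still incurs the fine and gives up units whose private return 0.13 is below 1).
Deviating from 38 to 0 saves 38 dollars but forfeits the deviator's share of the drop in the security fund: 0.13 × 38 = 4.94.
So the deviation gain is 38 − 4.94 = 33.06, and the fine must be at least 33.06 dollars to wipe it out.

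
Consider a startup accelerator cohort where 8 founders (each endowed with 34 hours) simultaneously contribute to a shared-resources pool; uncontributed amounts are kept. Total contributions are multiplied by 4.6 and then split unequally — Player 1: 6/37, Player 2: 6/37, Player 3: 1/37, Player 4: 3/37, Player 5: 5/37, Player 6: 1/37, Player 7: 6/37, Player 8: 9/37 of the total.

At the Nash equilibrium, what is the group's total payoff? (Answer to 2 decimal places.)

Each unit j contributes comes back to j as 4.6 × (j's share), so j prefers to contribute only if that share exceeds 1/4.6 = 0.2174; otherwise keeping the unit dominates.
The only share above 0.2174 is Player 8's 9/37, contributing 34; the remaining 7 contribute 0. Total contributed: 34.
The shared-resources pool pays out 4.6 × 34 = 156.40 in total (split across the unequal shares, but the aggregate is all that matters for the group sum).
The 7 free-riders keep 34 each, adding 238. Group total = 238 + 156.40 = 394.40.

394.40 hours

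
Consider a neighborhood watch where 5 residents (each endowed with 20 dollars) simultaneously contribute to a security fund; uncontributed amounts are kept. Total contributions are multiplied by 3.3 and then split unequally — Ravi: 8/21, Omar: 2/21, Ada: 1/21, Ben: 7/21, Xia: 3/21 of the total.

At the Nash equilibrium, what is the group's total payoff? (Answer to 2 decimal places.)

A player with share s gets back 3.3·s per unit contributed, so full contribution is dominant for anyone with s > 1/3.3 = 0.3030 and zero contribution is dominant for anyone below.
Ravi and Ben are above the threshold, contributing 20 each; the remaining 3 contribute 0. Total contributed: 40.
The security fund pays out 3.3 × 40 = 132.00 in total (split across the unequal shares, but the aggregate is all that matters for the group sum).
The 3 free-riders keep 20 each, adding 60. Group total = 60 + 132.00 = 192.00.

192.00 dollars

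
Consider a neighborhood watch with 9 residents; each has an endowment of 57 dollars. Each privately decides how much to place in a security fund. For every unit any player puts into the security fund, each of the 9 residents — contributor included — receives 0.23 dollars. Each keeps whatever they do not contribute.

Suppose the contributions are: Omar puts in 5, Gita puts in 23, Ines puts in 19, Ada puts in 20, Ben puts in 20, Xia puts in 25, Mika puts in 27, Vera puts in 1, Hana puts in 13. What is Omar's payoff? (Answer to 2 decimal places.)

Total contributed: 5 + 23 + 19 + 20 + 20 + 25 + 27 + 1 + 13 = 153.
Each receives 0.23 × 153 = 35.19 from the security fund.
Omar keeps 57 − 5 = 52, so Omar's payoff is 52 + 35.19 = 87.19.

87.19 dollars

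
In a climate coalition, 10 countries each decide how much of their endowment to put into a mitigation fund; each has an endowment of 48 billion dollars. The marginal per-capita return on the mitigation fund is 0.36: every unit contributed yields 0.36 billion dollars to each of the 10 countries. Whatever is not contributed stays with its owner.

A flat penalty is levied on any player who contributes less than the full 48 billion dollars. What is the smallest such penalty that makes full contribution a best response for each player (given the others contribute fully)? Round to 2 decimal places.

Given the others contribute fully, the best deviation is to contribute 0 (any partial contribution still incurs the fine and gives up units whose private return 0.36 is below 1).
Deviating from 48 to 0 saves 48 billion dollars but forfeits the deviator's share of the drop in the mitigation fund: 0.36 × 48 = 17.28.
So the deviation gain is 48 − 17.28 = 30.72, and the fine must be at least 30.72 billion dollars to wipe it out.

30.72 billion dollars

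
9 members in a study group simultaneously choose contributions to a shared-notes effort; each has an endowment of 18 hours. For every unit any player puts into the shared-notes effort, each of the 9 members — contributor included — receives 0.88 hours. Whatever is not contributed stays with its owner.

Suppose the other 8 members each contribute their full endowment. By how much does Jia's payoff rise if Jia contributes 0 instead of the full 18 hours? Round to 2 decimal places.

2.16 hours

Switching from a contribution of 18 to 0 lets Jia keep an extra 18 hours, but lowers the shared-notes effort by 18, which costs Jia their own share of that drop: 0.88 × 18 = 15.84.
Net gain = 18 − 15.84 = 2.16. The private return per contributed unit (0.88) is below 1, so free-riding is indeed the best response regardless of what the others do.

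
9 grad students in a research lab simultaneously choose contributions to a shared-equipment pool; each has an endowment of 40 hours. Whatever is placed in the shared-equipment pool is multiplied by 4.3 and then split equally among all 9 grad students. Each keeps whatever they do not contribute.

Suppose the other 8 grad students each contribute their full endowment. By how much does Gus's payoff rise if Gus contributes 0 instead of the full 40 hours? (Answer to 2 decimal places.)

Switching from a contribution of 40 to 0 lets Gus keep an extra 40 hours, but lowers the shared-equipment pool by 40, which costs Gus their own share of that drop: 4.3/9 × 40 = 19.11.
Net gain = 40 − 19.11 = 20.89. The private return per contributed unit (0.4778) is below 1, so free-riding is indeed the best response regardless of what the others do.

20.89 hours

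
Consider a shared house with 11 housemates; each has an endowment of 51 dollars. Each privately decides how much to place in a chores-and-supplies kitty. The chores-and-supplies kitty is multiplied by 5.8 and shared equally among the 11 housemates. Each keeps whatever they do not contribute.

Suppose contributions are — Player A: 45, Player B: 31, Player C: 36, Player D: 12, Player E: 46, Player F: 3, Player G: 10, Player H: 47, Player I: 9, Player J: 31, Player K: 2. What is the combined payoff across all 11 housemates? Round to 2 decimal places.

1866.60 dollars

Total contributed: 45 + 31 + 36 + 12 + 46 + 3 + 10 + 47 + 9 + 31 + 2 = 272; total kept: 11 × 51 − 272 = 289.
The chores-and-supplies kitty pays out 5.8 × 272 = 1577.60 in aggregate.
Group total = 289 + 1577.60 = 1866.60.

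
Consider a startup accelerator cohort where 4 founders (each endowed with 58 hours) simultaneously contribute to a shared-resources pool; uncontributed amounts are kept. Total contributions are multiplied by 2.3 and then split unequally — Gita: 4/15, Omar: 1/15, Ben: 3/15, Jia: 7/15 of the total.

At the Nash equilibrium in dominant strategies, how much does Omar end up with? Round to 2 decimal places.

66.89 hours

For player j, contributing a unit is worthwhile iff 2.3 × (j's share) ≥ 1, i.e. iff j's share is at least 0.4348.
Jia alone (share 7/15) is above the threshold, contributing 58; the remaining 3 contribute 0. Total contributed: 58.
Omar keeps 58 and receives 2.3 × 58 × 1/15 = 8.89 from the shared-resources pool, for a payoff of 66.89.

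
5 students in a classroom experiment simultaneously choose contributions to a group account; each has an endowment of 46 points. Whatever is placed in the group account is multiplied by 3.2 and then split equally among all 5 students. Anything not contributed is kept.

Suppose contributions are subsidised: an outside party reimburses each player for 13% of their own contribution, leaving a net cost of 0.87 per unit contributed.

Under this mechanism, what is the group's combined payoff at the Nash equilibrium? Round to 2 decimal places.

The effective private return is (3.2/5) / 0.87 = 0.7356, which is still under 1, so the mechanism doesn't change anyone's dominant strategy: zero contribution.
Everyone keeps their endowment and the group total is 5 × 46 = 230.

230.00 points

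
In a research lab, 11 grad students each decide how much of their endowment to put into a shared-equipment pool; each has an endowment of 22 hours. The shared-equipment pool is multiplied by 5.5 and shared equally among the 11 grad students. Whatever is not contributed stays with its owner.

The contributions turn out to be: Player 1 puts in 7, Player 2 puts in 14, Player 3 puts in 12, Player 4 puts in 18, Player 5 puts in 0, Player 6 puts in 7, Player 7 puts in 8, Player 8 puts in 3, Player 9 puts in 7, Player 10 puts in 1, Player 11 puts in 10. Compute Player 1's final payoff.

58.50 hours

Total contributed: 7 + 14 + 12 + 18 + 0 + 7 + 8 + 3 + 7 + 1 + 10 = 87.
Each receives 5.5 × 87 / 11 = 43.50 from the shared-equipment pool.
Player 1 keeps 22 − 7 = 15, so Player 1's payoff is 15 + 43.50 = 58.50.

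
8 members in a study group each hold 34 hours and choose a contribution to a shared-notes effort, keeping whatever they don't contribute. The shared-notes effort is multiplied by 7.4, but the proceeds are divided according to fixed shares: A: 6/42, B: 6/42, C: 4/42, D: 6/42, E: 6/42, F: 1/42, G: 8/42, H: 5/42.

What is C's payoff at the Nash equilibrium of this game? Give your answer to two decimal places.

153.81 hours

Player j's private return per contributed unit is 7.4 × (j's share). Contributing is weakly dominant for j when that share is at least 1/7.4 = 0.1351, and contributing 0 is dominant otherwise.
A, B, D, E and G clear that bar, contributing 34 each; the remaining 3 contribute 0. Total contributed: 170.
C keeps 34 and receives 7.4 × 170 × 4/42 = 119.81 from the shared-notes effort, for a payoff of 153.81.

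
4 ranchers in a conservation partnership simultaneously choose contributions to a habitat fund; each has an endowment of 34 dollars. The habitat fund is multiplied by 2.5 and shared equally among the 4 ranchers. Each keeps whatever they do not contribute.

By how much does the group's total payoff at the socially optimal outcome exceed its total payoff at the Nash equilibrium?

Each contributed unit returns 2.5/4 = 0.6250 to its contributor — below 1 — so contributing 0 is dominant for every player. At the Nash equilibrium everyone keeps their 34, and the group total is 4 × 34 = 136.
Each contributed unit returns 2.500 to the group as a whole (0.6250 to each of 4 players), which exceeds 1, so the social optimum is full contribution: group total = 2.500 × 136 = 340.00.
Efficiency loss = 340.00 − 136 = 204.00.

204.00 dollars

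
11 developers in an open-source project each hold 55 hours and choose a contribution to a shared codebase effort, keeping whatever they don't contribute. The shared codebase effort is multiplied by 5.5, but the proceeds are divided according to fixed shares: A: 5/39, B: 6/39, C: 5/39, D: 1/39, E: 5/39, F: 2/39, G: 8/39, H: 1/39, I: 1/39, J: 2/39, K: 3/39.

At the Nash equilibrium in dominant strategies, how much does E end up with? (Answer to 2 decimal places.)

For player j, contributing a unit is worthwhile iff 5.5 × (j's share) ≥ 1, i.e. iff j's share is at least 0.1818.
The only share above 0.1818 is G's 8/39, contributing 55; the remaining 10 contribute 0. Total contributed: 55.
E keeps 55 and receives 5.5 × 55 × 5/39 = 38.78 from the shared codebase effort, for a payoff of 93.78.

93.78 hours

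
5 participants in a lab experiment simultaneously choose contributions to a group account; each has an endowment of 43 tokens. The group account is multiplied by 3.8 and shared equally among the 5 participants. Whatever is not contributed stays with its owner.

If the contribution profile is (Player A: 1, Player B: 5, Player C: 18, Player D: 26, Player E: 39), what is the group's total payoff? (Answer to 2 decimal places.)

464.20 tokens

Total contributed: 1 + 5 + 18 + 26 + 39 = 89; total kept: 5 × 43 − 89 = 126.
The group account pays out 3.8 × 89 = 338.20 in aggregate.
Group total = 126 + 338.20 = 464.20.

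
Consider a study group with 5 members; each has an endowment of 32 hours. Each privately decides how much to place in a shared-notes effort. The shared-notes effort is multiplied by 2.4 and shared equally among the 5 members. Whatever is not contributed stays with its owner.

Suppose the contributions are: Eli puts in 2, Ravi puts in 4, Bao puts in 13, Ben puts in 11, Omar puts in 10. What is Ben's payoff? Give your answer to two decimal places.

Total contributed: 2 + 4 + 13 + 11 + 10 = 40.
Each receives 2.4 × 40 / 5 = 19.20 from the shared-notes effort.
Ben keeps 32 − 11 = 21, so Ben's payoff is 21 + 19.20 = 40.20.

40.20 hours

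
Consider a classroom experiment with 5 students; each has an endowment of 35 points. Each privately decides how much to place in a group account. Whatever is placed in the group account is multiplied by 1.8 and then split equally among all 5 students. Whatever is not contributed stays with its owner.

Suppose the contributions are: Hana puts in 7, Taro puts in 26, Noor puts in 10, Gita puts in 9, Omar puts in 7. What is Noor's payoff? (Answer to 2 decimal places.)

46.24 points

Total contributed: 7 + 26 + 10 + 9 + 7 = 59.
Each receives 1.8 × 59 / 5 = 21.24 from the group account.
Noor keeps 35 − 10 = 25, so Noor's payoff is 25 + 21.24 = 46.24.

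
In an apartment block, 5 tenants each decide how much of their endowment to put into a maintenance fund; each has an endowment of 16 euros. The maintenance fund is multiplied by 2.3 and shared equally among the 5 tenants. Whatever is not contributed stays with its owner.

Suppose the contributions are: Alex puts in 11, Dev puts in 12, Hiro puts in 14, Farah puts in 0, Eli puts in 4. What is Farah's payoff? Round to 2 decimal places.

Total contributed: 11 + 12 + 14 + 0 + 4 = 41.
Each receives 2.3 × 41 / 5 = 18.86 from the maintenance fund.
Farah keeps 16 − 0 = 16, so Farah's payoff is 16 + 18.86 = 34.86.

34.86 euros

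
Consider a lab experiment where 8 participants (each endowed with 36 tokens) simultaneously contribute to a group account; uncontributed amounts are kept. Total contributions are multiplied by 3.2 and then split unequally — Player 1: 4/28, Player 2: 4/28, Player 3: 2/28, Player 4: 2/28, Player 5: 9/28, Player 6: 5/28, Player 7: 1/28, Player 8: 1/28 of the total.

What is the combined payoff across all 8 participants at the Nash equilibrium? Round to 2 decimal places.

Each unit j contributes comes back to j as 3.2 × (j's share), so j prefers to contribute only if that share exceeds 1/3.2 = 0.3125; otherwise keeping the unit dominates.
Only Player 5 (9/28) clears that bar, contributing 36; the remaining 7 contribute 0. Total contributed: 36.
The group account pays out 3.2 × 36 = 115.20 in total (split across the unequal shares, but the aggregate is all that matters for the group sum).
The 7 free-riders keep 36 each, adding 252. Group total = 252 + 115.20 = 367.20.

367.20 tokens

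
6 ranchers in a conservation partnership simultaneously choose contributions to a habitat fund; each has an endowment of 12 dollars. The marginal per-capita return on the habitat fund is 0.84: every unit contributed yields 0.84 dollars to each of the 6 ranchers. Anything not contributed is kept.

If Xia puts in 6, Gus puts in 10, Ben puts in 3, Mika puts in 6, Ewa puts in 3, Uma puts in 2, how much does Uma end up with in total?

Total contributed: 6 + 10 + 3 + 6 + 3 + 2 = 30.
Each receives 0.84 × 30 = 25.20 from the habitat fund.
Uma keeps 12 − 2 = 10, so Uma's payoff is 10 + 25.20 = 35.20.

35.20 dollars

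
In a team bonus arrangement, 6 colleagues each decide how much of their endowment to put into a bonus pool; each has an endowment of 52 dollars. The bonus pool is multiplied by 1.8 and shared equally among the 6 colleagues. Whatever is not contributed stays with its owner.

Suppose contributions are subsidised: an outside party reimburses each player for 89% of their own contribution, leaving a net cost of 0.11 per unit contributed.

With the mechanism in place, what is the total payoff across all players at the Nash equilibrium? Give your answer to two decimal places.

839.28 dollars

The effective private return per unit is now (1.8/6) / 0.11 = 2.7273 > 1, so every player's dominant strategy flips to full contribution.
So the Nash equilibrium is full contribution by all 6; the group earns 6 × (52 × 0.89 + 1.8 × 52) = 839.28.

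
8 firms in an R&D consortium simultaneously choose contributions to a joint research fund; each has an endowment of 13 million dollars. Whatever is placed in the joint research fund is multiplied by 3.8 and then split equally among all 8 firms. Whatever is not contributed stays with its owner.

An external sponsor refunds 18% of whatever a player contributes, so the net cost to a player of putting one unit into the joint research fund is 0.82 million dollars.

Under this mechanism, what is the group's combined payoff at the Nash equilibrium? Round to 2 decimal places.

104.00 million dollars

With the mechanism, a contributed unit returns (3.8/8) / 0.82 = 0.5793 per unit of net cost — still below 1 — so contributing 0 remains dominant for every player.
Everyone keeps their endowment and the group total is 8 × 13 = 104.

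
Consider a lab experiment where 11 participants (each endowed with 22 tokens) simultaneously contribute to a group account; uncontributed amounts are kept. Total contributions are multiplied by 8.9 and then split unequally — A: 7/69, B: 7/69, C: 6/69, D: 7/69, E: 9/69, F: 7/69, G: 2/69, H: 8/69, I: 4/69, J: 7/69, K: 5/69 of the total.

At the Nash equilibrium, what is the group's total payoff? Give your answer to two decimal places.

589.60 tokens

For player j, contributing a unit is worthwhile iff 8.9 × (j's share) ≥ 1, i.e. iff j's share is at least 0.1124.
E and H clear that bar, contributing 22 each; the remaining 9 contribute 0. Total contributed: 44.
The group account pays out 8.9 × 44 = 391.60 in total (split across the unequal shares, but the aggregate is all that matters for the group sum).
The 9 free-riders keep 22 each, adding 198. Group total = 198 + 391.60 = 589.60.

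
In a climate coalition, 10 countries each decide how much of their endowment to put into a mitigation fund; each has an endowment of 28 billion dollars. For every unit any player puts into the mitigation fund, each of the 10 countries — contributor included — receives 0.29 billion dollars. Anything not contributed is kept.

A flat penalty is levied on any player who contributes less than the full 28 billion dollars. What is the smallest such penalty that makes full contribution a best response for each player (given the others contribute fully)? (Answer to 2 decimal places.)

19.88 billion dollars

Given the others contribute fully, the best deviation is to contribute 0 (any partial contribution still incurs the fine and gives up units whose private return 0.29 is below 1).
Deviating from 28 to 0 saves 28 billion dollars but forfeits the deviator's share of the drop in the mitigation fund: 0.29 × 28 = 8.12.
So the deviation gain is 28 − 8.12 = 19.88, and the fine must be at least 19.88 billion dollars to wipe it out.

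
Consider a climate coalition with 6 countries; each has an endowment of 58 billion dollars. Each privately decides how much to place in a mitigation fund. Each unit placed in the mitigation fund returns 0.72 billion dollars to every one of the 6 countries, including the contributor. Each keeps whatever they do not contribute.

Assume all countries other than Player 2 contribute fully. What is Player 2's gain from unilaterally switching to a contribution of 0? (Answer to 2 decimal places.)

Switching from a contribution of 58 to 0 lets Player 2 keep an extra 58 billion dollars, but lowers the mitigation fund by 58, which costs Player 2 their own share of that drop: 0.72 × 58 = 41.76.
Net gain = 58 − 41.76 = 16.24. The private return per contributed unit (0.72) is below 1, so free-riding is indeed the best response regardless of what the others do.

16.24 billion dollars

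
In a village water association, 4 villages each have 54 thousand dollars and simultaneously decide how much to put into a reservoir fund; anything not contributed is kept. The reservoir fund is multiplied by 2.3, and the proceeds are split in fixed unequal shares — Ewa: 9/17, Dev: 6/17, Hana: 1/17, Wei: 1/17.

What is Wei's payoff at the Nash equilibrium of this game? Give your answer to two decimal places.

61.31 thousand dollars

Player j's private return per contributed unit is 2.3 × (j's share). Contributing is weakly dominant for j when that share is at least 1/2.3 = 0.4348, and contributing 0 is dominant otherwise.
Only Ewa (9/17) clears that bar, contributing 54; the remaining 3 contribute 0. Total contributed: 54.
Wei keeps 54 and receives 2.3 × 54 × 1/17 = 7.31 from the reservoir fund, for a payoff of 61.31.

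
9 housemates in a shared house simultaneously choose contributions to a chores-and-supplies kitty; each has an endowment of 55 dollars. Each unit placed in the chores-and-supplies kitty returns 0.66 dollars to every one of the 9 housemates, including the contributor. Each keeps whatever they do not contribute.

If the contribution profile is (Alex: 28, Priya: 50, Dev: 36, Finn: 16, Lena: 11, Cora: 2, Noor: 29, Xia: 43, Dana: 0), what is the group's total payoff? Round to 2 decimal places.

1557.10 dollars

Total contributed: 28 + 50 + 36 + 16 + 11 + 2 + 29 + 43 + 0 = 215; total kept: 9 × 55 − 215 = 280.
The chores-and-supplies kitty pays out 0.66 × 9 × 215 = 1277.10 in aggregate.
Group total = 280 + 1277.10 = 1557.10.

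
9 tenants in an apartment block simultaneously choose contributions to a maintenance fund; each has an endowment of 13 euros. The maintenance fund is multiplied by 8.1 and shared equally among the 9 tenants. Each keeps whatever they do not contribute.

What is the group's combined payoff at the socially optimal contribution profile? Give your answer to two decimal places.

947.70 euros

Each contributed unit returns 8.100 to the group as a whole (0.9000 to each of 9 players), which exceeds 1, so the social optimum is full contribution: group total = 8.100 × 117 = 947.70.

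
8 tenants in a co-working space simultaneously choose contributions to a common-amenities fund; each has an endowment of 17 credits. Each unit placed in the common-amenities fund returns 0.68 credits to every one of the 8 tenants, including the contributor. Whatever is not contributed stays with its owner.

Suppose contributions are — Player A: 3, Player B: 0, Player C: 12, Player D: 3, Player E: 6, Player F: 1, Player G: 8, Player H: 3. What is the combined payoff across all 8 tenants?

295.84 credits

Total contributed: 3 + 0 + 12 + 3 + 6 + 1 + 8 + 3 = 36; total kept: 8 × 17 − 36 = 100.
The common-amenities fund pays out 0.68 × 8 × 36 = 195.84 in aggregate.
Group total = 100 + 195.84 = 295.84.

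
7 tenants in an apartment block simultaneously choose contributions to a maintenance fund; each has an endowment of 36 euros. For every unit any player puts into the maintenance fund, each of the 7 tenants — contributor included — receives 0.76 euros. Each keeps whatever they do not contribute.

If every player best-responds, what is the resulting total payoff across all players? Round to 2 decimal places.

The private return per contributed unit is 0.76 < 1, so contributing 0 is dominant for every player. At the Nash equilibrium everyone keeps their 36, and the group total is 7 × 36 = 252.

252.00 euros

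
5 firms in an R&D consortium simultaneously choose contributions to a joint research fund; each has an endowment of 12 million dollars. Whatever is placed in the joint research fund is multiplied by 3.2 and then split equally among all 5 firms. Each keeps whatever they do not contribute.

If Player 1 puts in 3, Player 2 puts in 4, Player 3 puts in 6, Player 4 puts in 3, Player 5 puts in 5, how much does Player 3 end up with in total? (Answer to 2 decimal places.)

Total contributed: 3 + 4 + 6 + 3 + 5 = 21.
Each receives 3.2 × 21 / 5 = 13.44 from the joint research fund.
Player 3 keeps 12 − 6 = 6, so Player 3's payoff is 6 + 13.44 = 19.44.

19.44 million dollars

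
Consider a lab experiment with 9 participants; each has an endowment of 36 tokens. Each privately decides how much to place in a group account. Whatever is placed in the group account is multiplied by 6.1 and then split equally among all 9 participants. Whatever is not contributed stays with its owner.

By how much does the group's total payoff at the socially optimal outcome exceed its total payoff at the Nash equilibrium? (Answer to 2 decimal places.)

Each contributed unit returns 6.1/9 = 0.6778 to its contributor — below 1 — so contributing 0 is dominant for every player. At the Nash equilibrium everyone keeps their 36, and the group total is 9 × 36 = 324.
Each contributed unit returns 6.100 to the group as a whole (0.6778 to each of 9 players), which exceeds 1, so the social optimum is full contribution: group total = 6.100 × 324 = 1976.40.
Efficiency loss = 1976.40 − 324 = 1652.40.

1652.40 tokens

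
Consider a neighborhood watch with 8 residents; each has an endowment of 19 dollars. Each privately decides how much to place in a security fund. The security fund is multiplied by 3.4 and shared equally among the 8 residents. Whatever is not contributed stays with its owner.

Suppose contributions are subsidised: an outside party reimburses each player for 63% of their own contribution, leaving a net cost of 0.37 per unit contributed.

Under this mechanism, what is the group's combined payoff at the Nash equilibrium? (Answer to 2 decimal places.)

Under the mechanism each unit contributed yields (3.4/8) / 0.37 = 1.1486 back to its contributor per unit of net cost, which exceeds 1, making full contribution the dominant choice for everyone.
So the Nash equilibrium is full contribution by all 8; the group earns 8 × (19 × 0.63 + 3.4 × 19) = 612.56.

612.56 dollars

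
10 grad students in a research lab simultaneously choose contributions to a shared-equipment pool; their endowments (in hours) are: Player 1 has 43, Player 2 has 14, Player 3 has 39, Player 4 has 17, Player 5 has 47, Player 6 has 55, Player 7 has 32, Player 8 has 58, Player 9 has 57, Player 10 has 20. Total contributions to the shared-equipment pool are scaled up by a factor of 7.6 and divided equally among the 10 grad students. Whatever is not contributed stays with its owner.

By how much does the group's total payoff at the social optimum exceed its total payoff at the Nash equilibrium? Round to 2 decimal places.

The private return per contributed unit is 7.6/10 = 0.7600 < 1 for every player regardless of endowment, so the Nash equilibrium is zero contribution and the group total is Σ E_j = 43 + 14 + 39 + 17 + 47 + 55 + 32 + 58 + 57 + 20 = 382.
Each contributed unit returns 7.600 to the group, so the social optimum is full contribution by everyone: group total = 7.600 × 382 = 2903.20.
Efficiency loss = (7.600 − 1) × 382 = 2521.20.

2521.20 hours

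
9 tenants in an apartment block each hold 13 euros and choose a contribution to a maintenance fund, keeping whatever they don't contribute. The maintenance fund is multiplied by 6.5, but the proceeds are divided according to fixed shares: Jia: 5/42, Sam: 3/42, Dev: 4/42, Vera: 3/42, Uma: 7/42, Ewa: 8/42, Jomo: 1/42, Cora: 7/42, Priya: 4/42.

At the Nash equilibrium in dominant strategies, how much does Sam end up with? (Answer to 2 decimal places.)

For player j, contributing a unit is worthwhile iff 6.5 × (j's share) ≥ 1, i.e. iff j's share is at least 0.1538.
The shares above 0.1538 belong to Uma, Ewa and Cora, contributing 13 each; the remaining 6 contribute 0. Total contributed: 39.
Sam keeps 13 and receives 6.5 × 39 × 3/42 = 18.11 from the maintenance fund, for a payoff of 31.11.

31.11 euros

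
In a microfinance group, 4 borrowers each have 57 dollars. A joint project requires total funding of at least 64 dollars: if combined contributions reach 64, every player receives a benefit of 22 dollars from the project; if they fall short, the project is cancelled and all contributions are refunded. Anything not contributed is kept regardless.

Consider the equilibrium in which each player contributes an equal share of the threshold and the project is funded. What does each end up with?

63 dollars

Equal share of the threshold: 64/4 = 16.
At this profile no one gains by cutting their contribution: any cut drops the total below 64, the project is cancelled, contributions are refunded, and the deviator ends with 57, which is less than 57 − 16 + 22 = 63. Contributing more than 16 just wastes the excess. So contributing exactly 16 is a best response.
Each player's payoff: 57 − 16 + 22 = 63.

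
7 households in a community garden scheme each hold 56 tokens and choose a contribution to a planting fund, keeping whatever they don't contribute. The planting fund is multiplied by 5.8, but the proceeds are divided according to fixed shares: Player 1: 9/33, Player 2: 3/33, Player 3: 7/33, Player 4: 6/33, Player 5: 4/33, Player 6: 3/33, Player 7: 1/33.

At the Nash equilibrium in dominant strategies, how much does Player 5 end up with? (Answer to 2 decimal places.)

Player j's private return per contributed unit is 5.8 × (j's share). Contributing is weakly dominant for j when that share is at least 1/5.8 = 0.1724, and contributing 0 is dominant otherwise.
Player 1, Player 3 and Player 4 are above the threshold, contributing 56 each; the remaining 4 contribute 0. Total contributed: 168.
Player 5 keeps 56 and receives 5.8 × 168 × 4/33 = 118.11 from the planting fund, for a payoff of 174.11.

174.11 tokens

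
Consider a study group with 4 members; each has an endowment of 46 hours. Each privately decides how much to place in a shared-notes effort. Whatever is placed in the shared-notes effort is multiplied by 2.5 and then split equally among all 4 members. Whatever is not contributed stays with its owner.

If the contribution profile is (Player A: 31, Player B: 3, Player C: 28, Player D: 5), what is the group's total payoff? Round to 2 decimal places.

Total contributed: 31 + 3 + 28 + 5 = 67; total kept: 4 × 46 − 67 = 117.
The shared-notes effort pays out 2.5 × 67 = 167.50 in aggregate.
Group total = 117 + 167.50 = 284.50.

284.50 hours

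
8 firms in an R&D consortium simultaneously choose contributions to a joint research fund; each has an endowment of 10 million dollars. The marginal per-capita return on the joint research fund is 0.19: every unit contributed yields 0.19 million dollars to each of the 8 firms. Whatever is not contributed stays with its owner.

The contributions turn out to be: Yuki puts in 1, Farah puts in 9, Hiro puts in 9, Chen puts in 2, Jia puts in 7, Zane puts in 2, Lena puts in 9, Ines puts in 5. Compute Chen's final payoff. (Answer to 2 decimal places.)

16.36 million dollars

Total contributed: 1 + 9 + 9 + 2 + 7 + 2 + 9 + 5 = 44.
Each receives 0.19 × 44 = 8.36 from the joint research fund.
Chen keeps 10 − 2 = 8, so Chen's payoff is 8 + 8.36 = 16.36.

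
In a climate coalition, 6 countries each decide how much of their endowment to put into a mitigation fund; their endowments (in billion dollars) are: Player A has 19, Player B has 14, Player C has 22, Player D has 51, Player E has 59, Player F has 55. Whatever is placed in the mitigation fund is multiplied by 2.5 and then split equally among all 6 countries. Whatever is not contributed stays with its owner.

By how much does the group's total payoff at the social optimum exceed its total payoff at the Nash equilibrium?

330.00 billion dollars

The private return per contributed unit is 2.5/6 = 0.4167 < 1 for every player regardless of endowment, so the Nash equilibrium is zero contribution and the group total is Σ E_j = 19 + 14 + 22 + 51 + 59 + 55 = 220.
Each contributed unit returns 2.500 to the group, so the social optimum is full contribution by everyone: group total = 2.500 × 220 = 550.00.
Efficiency loss = (2.500 − 1) × 220 = 330.00.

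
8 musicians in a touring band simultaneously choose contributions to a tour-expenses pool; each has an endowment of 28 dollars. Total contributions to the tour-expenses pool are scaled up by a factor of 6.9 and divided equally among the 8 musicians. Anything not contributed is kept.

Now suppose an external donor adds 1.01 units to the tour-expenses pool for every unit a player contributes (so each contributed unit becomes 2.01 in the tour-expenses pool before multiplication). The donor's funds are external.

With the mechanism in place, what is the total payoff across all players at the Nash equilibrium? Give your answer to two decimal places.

The effective private return per unit is now 6.9 × 2.01 / 8 = 1.7336 > 1, so every player's dominant strategy flips to full contribution.
At the Nash equilibrium everyone contributes 28. Group total payoff = 6.9 × 2.01 × 224 = 3106.66.

3106.66 dollars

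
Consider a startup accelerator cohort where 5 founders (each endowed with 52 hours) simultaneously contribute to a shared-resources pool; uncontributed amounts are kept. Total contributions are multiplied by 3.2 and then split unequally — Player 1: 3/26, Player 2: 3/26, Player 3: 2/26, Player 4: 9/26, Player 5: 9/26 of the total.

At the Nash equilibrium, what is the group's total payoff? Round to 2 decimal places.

488.80 hours

A player with share s gets back 3.2·s per unit contributed, so full contribution is dominant for anyone with s > 1/3.2 = 0.3125 and zero contribution is dominant for anyone below.
The shares above 0.3125 belong to Player 4 and Player 5, contributing 52 each; the remaining 3 contribute 0. Total contributed: 104.
The shared-resources pool pays out 3.2 × 104 = 332.80 in total (split across the unequal shares, but the aggregate is all that matters for the group sum).
The 3 free-riders keep 52 each, adding 156. Group total = 156 + 332.80 = 488.80.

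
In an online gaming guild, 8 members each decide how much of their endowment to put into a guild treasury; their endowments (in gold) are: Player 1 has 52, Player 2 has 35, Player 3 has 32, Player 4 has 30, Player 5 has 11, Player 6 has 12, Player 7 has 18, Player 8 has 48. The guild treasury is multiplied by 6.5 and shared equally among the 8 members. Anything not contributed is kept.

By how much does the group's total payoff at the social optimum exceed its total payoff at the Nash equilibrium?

1309.00 gold

The private return per contributed unit is 6.5/8 = 0.8125 < 1 for every player regardless of endowment, so the Nash equilibrium is zero contribution and the group total is Σ E_j = 52 + 35 + 32 + 30 + 11 + 12 + 18 + 48 = 238.
Each contributed unit returns 6.500 to the group, so the social optimum is full contribution by everyone: group total = 6.500 × 238 = 1547.00.
Efficiency loss = (6.500 − 1) × 238 = 1309.00.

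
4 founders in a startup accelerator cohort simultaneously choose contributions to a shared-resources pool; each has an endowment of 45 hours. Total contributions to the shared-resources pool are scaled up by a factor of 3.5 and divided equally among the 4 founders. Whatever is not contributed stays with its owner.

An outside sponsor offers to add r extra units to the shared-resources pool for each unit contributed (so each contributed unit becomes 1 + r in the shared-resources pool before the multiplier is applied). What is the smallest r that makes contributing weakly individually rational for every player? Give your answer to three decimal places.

With matching at rate r, one contributed unit becomes (1 + r) in the shared-resources pool and returns 3.5 × (1 + r) / 4 to the contributor.
Setting this equal to 1: 1 + r = 4/3.5 = 1.1429.
So the minimum matching rate is r = 1.1429 − 1 = 0.143.

0.143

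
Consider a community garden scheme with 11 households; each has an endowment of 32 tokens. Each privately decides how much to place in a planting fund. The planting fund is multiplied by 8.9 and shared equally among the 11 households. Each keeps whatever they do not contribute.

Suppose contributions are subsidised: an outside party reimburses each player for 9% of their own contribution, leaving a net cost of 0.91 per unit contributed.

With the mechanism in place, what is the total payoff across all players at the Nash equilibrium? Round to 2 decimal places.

352.00 tokens

With the mechanism, a contributed unit returns (8.9/11) / 0.91 = 0.8891 per unit of net cost — still below 1 — so contributing 0 remains dominant for every player.
Everyone keeps their endowment and the group total is 11 × 32 = 352.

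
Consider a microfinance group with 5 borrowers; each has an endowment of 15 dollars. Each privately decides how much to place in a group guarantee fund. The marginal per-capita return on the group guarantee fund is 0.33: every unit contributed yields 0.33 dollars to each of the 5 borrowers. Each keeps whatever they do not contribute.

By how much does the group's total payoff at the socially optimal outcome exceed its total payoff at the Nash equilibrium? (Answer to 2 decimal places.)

48.75 dollars

The private return per contributed unit is 0.33 < 1, so contributing 0 is dominant for every player. At the Nash equilibrium everyone keeps their 15, and the group total is 5 × 15 = 75.
Each contributed unit returns 1.650 to the group as a whole (0.33 to each of 5 players), which exceeds 1, so the social optimum is full contribution: group total = 1.650 × 75 = 123.75.
Efficiency loss = 123.75 − 75 = 48.75.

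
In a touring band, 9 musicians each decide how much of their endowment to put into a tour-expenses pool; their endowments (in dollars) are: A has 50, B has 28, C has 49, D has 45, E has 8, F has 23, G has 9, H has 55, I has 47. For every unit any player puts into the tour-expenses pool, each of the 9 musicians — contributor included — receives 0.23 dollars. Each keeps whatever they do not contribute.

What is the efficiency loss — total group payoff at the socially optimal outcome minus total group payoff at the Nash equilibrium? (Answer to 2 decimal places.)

335.98 dollars

The private return per contributed unit is 0.23 < 1 for everyone, so the Nash equilibrium is zero contribution and the group total is Σ E_j = 50 + 28 + 49 + 45 + 8 + 23 + 9 + 55 + 47 = 314.
Each contributed unit returns 2.070 to the group, so the social optimum is full contribution by everyone: group total = 2.070 × 314 = 649.98.
Efficiency loss = (2.070 − 1) × 314 = 335.98.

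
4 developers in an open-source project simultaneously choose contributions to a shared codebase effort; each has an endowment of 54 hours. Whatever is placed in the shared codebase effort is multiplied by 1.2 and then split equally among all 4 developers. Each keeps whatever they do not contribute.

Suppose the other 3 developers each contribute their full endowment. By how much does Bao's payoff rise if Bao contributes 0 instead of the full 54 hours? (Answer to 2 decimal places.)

37.80 hours

Switching from a contribution of 54 to 0 lets Bao keep an extra 54 hours, but lowers the shared codebase effort by 54, which costs Bao their own share of that drop: 1.2/4 × 54 = 16.20.
Net gain = 54 − 16.20 = 37.80. The private return per contributed unit (0.3000) is below 1, so free-riding is indeed the best response regardless of what the others do.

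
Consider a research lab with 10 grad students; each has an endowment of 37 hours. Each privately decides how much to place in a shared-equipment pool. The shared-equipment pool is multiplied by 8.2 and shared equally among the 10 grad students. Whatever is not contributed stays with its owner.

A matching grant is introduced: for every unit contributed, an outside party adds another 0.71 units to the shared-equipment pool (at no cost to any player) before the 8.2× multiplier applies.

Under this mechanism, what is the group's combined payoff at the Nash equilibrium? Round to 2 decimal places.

5188.14 hours

With the mechanism, a contributed unit returns 8.2 × 1.71 / 10 = 1.4022 per unit of net cost to the contributor — now above 1 — so contributing fully is weakly dominant for every player.
At the Nash equilibrium everyone contributes 37. Group total payoff = 8.2 × 1.71 × 370 = 5188.14.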